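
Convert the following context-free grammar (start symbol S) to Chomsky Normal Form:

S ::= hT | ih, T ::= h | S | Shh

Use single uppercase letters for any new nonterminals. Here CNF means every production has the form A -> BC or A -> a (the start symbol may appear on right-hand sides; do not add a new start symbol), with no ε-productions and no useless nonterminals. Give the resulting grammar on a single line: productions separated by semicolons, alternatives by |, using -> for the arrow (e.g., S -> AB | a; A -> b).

No ε-productions.
After unit-elimination: S -> hT | ih; T -> h | hT | ih | Shh.
TERM: introduce A -> h, B -> i and substitute in every rule of length ≥2.
BIN: T -> SAA becomes T -> SC, C -> AA.

S -> AT | BA; A -> h; B -> i; C -> AA; T -> h | AT | BA | SC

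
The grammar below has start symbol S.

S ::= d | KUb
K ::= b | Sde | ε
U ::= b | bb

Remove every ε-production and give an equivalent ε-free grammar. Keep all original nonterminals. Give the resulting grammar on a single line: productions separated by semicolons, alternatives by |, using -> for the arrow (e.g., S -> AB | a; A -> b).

Nullable set: {K}.
S -> KUb: K nullable, giving KUb | Ub.
Drop K -> ε.
Unchanged (no nullable symbols): S -> d; K -> Sde; K -> b; U -> b; U -> bb.

S -> d | Ub | KUb; K -> b | Sde; U -> b | bb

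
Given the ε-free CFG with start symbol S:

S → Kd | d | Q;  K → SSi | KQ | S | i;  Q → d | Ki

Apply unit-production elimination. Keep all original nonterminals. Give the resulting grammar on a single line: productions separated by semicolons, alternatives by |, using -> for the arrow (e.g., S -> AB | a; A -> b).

Unit productions: K->S, S->Q.
Unit pairs (A ⇒* B via units): (K,Q), (K,S), (S,Q).
S: inherits non-unit rules of {Q, S} → Kd | Ki | d.
K: inherits non-unit rules of {K, Q, S} → KQ | Kd | Ki | SSi | d | i.
Q: inherits non-unit rules of {Q} → Ki | d.

S -> d | Kd | Ki; K -> d | i | KQ | Kd | Ki | SSi; Q -> d | Ki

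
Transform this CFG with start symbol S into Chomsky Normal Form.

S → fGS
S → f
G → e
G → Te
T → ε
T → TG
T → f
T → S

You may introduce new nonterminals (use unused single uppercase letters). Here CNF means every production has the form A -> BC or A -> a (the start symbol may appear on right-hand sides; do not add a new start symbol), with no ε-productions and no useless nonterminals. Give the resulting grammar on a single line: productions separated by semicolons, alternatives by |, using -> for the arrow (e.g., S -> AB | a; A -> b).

Nullable: {T}; after ε-elimination: S -> f | fGS; G -> e | Te; T -> G | S | f | TG.
After unit-elimination: S -> f | fGS; G -> e | Te; T -> e | f | TG | Te | fGS.
TERM: introduce A -> e, B -> f and substitute in every rule of length ≥2.
BIN: S -> BGS becomes S -> BC, C -> GS; T -> BGS becomes T -> BD, D -> GS.

S -> f | BC; A -> e; B -> f; C -> GS; D -> GS; G -> e | TA; T -> e | f | BD | TA | TG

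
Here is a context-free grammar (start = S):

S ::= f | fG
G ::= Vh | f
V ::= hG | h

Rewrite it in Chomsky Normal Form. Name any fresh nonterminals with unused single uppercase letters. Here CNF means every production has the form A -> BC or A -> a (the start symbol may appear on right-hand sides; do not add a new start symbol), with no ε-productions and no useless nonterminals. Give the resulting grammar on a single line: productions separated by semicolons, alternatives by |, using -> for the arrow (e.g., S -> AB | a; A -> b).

S -> f | BG; A -> h; B -> f; G -> f | VA; V -> h | AG

No ε-productions.
No unit productions to eliminate.
TERM: introduce B -> f, A -> h and substitute in every rule of length ≥2.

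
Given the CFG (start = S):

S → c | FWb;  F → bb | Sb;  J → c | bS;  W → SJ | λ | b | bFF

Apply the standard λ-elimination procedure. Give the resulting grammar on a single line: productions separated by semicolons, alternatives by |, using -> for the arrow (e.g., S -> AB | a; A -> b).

Nullable set: {W}.
S -> FWb: W nullable, giving FWb | Fb.
Drop W -> λ.
Unchanged (no nullable symbols): S -> c; F -> Sb; F -> bb; J -> bS; J -> c; W -> SJ; W -> b; W -> bFF.

S -> c | Fb | FWb; F -> Sb | bb; J -> c | bS; W -> b | SJ | bFF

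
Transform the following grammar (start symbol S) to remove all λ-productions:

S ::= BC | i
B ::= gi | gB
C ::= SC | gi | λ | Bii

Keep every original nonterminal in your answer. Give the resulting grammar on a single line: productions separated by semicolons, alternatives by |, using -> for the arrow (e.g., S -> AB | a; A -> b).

S -> B | i | BC; B -> gB | gi; C -> S | SC | gi | Bii

Nullable set: {C}.
S -> BC: C nullable, giving B | BC.
Drop C -> λ.
C -> SC: C nullable, giving S | SC.
Unchanged (no nullable symbols): S -> i; B -> gB; B -> gi; C -> Bii; C -> gi.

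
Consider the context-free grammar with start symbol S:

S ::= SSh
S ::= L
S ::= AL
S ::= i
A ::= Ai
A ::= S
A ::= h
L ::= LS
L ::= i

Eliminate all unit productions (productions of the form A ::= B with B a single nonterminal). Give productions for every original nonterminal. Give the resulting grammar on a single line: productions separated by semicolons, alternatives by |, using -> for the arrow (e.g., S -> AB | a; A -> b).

Unit productions: A->S, S->L.
Unit pairs (A ⇒* B via units): (A,L), (A,S), (S,L).
S: inherits non-unit rules of {L, S} → AL | LS | SSh | i.
A: inherits non-unit rules of {A, L, S} → AL | Ai | LS | SSh | h | i.
L: inherits non-unit rules of {L} → LS | i.

S -> i | AL | LS | SSh; A -> h | i | AL | Ai | LS | SSh; L -> i | LS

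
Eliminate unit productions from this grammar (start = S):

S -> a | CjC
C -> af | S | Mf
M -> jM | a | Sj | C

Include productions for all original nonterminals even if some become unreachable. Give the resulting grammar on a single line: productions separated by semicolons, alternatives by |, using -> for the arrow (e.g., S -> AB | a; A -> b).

S -> a | CjC; C -> a | Mf | af | CjC; M -> a | Mf | Sj | af | jM | CjC

Unit productions: C->S, M->C.
Unit pairs (A ⇒* B via units): (C,S), (M,C), (M,S).
S: inherits non-unit rules of {S} → CjC | a.
C: inherits non-unit rules of {C, S} → CjC | Mf | a | af.
M: inherits non-unit rules of {C, M, S} → CjC | Mf | Sj | a | af | jM.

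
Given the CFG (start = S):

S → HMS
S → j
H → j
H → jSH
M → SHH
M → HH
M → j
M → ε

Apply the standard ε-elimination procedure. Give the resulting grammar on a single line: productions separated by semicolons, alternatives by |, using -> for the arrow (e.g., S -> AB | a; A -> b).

S -> j | HS | HMS; H -> j | jSH; M -> j | HH | SHH

Nullable set: {M}.
S -> HMS: M nullable, giving HMS | HS.
Drop M -> ε.
Unchanged (no nullable symbols): S -> j; H -> j; H -> jSH; M -> HH; M -> SHH; M -> j.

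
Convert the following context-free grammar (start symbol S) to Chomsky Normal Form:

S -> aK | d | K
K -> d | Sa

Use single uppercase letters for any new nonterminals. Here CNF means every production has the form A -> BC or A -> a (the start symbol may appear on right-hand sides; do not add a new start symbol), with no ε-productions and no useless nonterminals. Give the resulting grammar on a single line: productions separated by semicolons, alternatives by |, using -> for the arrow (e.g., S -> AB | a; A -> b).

No ε-productions.
After unit-elimination: S -> d | Sa | aK; K -> d | Sa.
TERM: introduce A -> a and substitute in every rule of length ≥2.

S -> d | AK | SA; A -> a; K -> d | SA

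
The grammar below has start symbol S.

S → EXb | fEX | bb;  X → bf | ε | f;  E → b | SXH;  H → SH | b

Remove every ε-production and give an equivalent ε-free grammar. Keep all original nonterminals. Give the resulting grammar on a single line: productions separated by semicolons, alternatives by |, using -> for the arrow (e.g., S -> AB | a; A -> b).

S -> Eb | bb | fE | EXb | fEX; E -> b | SH | SXH; H -> b | SH; X -> f | bf

Nullable set: {X}.
S -> EXb: X nullable, giving EXb | Eb.
S -> fEX: X nullable, giving fE | fEX.
E -> SXH: X nullable, giving SH | SXH.
Drop X -> ε.
Unchanged (no nullable symbols): S -> bb; E -> b; H -> SH; H -> b; X -> bf; X -> f.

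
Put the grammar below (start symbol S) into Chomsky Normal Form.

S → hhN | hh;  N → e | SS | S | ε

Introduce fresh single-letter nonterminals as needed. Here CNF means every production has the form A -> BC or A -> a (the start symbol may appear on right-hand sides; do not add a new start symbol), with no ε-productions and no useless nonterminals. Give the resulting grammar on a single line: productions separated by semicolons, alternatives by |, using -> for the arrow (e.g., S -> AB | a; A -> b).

S -> AA | AC; A -> h; B -> AN; C -> AN; N -> e | AA | AB | SS

Nullable: {N}; after ε-elimination: S -> hh | hhN; N -> S | e | SS.
After unit-elimination: S -> hh | hhN; N -> e | SS | hh | hhN.
TERM: introduce A -> h and substitute in every rule of length ≥2.
BIN: N -> AAN becomes N -> AB, B -> AN; S -> AAN becomes S -> AC, C -> AN.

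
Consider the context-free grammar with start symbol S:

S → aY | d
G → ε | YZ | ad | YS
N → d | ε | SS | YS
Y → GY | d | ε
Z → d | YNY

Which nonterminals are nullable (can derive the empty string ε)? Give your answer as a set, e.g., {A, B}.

Directly nullable (have an ε-rule): {G, N, Y}.
Z is nullable via Z -> YNY (every symbol on the right is already known nullable).
Not nullable: S — each has a terminal in every rule's right-hand side or depends on a non-nullable symbol.

{G, N, Y, Z}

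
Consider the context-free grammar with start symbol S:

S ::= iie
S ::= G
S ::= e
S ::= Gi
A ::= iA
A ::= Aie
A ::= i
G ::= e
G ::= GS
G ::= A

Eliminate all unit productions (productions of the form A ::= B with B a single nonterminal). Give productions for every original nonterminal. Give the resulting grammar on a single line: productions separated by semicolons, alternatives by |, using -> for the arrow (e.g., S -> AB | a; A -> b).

S -> e | i | GS | Gi | iA | Aie | iie; A -> i | iA | Aie; G -> e | i | GS | iA | Aie

Unit productions: G->A, S->G.
Unit pairs (A ⇒* B via units): (G,A), (S,A), (S,G).
S: inherits non-unit rules of {A, G, S} → Aie | GS | Gi | e | i | iA | iie.
A: inherits non-unit rules of {A} → Aie | i | iA.
G: inherits non-unit rules of {A, G} → Aie | GS | e | i | iA.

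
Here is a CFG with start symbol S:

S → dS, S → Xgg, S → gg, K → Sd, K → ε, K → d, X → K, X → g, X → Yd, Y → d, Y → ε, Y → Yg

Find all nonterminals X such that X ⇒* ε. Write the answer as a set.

{K, X, Y}

Directly nullable (have an ε-rule): {K, Y}.
X is nullable via X -> K (every symbol on the right is already known nullable).
Not nullable: S — each has a terminal in every rule's right-hand side or depends on a non-nullable symbol.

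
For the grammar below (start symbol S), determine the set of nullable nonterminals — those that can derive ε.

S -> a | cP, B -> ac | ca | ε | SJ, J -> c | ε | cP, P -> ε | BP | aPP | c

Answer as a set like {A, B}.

Directly nullable (have an ε-rule): {B, J, P}.
Not nullable: S — each has a terminal in every rule's right-hand side or depends on a non-nullable symbol.

{B, J, P}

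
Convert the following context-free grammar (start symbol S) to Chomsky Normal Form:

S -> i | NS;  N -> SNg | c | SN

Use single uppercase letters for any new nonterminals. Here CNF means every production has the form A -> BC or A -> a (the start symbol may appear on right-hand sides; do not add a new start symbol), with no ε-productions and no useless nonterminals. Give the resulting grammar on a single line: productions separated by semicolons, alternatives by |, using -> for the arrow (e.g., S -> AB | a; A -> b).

No ε-productions.
No unit productions to eliminate.
TERM: introduce A -> g and substitute in every rule of length ≥2.
BIN: N -> SNA becomes N -> SB, B -> NA.

S -> i | NS; A -> g; B -> NA; N -> c | SB | SN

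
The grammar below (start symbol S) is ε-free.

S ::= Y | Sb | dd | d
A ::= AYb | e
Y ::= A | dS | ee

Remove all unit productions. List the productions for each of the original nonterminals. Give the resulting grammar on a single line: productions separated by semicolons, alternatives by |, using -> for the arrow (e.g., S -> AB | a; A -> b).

Unit productions: S->Y, Y->A.
Unit pairs (A ⇒* B via units): (S,A), (S,Y), (Y,A).
S: inherits non-unit rules of {A, S, Y} → AYb | Sb | d | dS | dd | e | ee.
A: inherits non-unit rules of {A} → AYb | e.
Y: inherits non-unit rules of {A, Y} → AYb | dS | e | ee.

S -> d | e | Sb | dS | dd | ee | AYb; A -> e | AYb; Y -> e | dS | ee | AYb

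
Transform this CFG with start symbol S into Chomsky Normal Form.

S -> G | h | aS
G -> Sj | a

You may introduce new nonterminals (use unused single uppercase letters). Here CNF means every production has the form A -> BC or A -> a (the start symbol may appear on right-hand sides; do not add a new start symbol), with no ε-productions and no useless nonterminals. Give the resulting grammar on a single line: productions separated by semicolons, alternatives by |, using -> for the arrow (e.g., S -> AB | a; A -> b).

S -> a | h | BS | SA; A -> j; B -> a

No ε-productions.
After unit-elimination: S -> a | h | Sj | aS; G -> a | Sj.
TERM: introduce B -> a, A -> j and substitute in every rule of length ≥2.
Drop unreachable/unproductive: G.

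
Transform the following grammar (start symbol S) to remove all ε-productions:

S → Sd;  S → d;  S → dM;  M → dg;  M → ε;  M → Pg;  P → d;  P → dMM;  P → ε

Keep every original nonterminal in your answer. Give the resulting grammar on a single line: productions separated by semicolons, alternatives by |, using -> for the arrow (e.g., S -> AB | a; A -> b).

Nullable set: {M, P}.
S -> dM: M nullable, giving d | dM.
Drop M -> ε.
M -> Pg: P nullable, giving Pg | g.
Drop P -> ε.
P -> dMM: M, M nullable, giving d | dM | dMM.
Unchanged (no nullable symbols): S -> Sd; S -> d; M -> dg; P -> d.

S -> d | Sd | dM; M -> g | Pg | dg; P -> d | dM | dMM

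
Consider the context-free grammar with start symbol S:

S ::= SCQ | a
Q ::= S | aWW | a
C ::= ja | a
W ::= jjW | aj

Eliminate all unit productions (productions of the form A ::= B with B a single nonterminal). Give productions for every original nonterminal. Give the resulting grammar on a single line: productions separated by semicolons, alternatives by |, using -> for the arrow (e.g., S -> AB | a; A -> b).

S -> a | SCQ; C -> a | ja; Q -> a | SCQ | aWW; W -> aj | jjW

Unit productions: Q->S.
Unit pairs (A ⇒* B via units): (Q,S).
S: inherits non-unit rules of {S} → SCQ | a.
C: inherits non-unit rules of {C} → a | ja.
Q: inherits non-unit rules of {Q, S} → SCQ | a | aWW.
W: inherits non-unit rules of {W} → aj | jjW.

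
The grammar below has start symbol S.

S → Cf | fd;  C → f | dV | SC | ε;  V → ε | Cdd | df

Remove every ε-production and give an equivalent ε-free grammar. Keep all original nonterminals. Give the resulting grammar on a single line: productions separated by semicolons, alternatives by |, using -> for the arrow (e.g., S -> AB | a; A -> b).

Nullable set: {C, V}.
S -> Cf: C nullable, giving Cf | f.
Drop C -> ε.
C -> SC: C nullable, giving S | SC.
C -> dV: V nullable, giving d | dV.
Drop V -> ε.
V -> Cdd: C nullable, giving Cdd | dd.
Unchanged (no nullable symbols): S -> fd; C -> f; V -> df.

S -> f | Cf | fd; C -> S | d | f | SC | dV; V -> dd | df | Cdd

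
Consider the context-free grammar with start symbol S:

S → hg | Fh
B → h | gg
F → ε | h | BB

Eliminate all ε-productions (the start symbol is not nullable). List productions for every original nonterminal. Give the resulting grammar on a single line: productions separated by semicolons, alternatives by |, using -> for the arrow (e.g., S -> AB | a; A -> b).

Nullable set: {F}.
S -> Fh: F nullable, giving Fh | h.
Drop F -> ε.
Unchanged (no nullable symbols): S -> hg; B -> gg; B -> h; F -> BB; F -> h.

S -> h | Fh | hg; B -> h | gg; F -> h | BB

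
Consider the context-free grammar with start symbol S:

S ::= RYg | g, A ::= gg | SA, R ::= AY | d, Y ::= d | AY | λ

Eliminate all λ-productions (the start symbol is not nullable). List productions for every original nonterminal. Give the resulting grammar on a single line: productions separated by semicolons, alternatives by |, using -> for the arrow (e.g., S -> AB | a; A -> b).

S -> g | Rg | RYg; A -> SA | gg; R -> A | d | AY; Y -> A | d | AY

Nullable set: {Y}.
S -> RYg: Y nullable, giving RYg | Rg.
R -> AY: Y nullable, giving A | AY.
Drop Y -> λ.
Y -> AY: Y nullable, giving A | AY.
Unchanged (no nullable symbols): S -> g; A -> SA; A -> gg; R -> d; Y -> d.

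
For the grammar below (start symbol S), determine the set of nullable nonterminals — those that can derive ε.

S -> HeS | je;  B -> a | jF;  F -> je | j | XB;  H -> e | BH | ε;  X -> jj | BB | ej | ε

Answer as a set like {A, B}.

{H, X}

Directly nullable (have an ε-rule): {H, X}.
Not nullable: B, F, S — each has a terminal in every rule's right-hand side or depends on a non-nullable symbol.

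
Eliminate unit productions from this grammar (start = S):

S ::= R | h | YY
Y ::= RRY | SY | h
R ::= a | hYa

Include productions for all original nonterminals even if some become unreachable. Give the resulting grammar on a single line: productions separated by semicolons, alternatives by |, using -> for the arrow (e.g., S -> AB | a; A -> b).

S -> a | h | YY | hYa; R -> a | hYa; Y -> h | SY | RRY

Unit productions: S->R.
Unit pairs (A ⇒* B via units): (S,R).
S: inherits non-unit rules of {R, S} → YY | a | h | hYa.
R: inherits non-unit rules of {R} → a | hYa.
Y: inherits non-unit rules of {Y} → RRY | SY | h.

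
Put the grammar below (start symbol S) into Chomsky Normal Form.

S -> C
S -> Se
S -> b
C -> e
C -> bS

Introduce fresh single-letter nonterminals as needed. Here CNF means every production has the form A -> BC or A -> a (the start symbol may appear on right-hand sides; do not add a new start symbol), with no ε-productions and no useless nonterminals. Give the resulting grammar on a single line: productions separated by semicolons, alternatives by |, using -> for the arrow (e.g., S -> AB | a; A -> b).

No ε-productions.
After unit-elimination: S -> b | e | Se | bS; C -> e | bS.
TERM: introduce A -> b, B -> e and substitute in every rule of length ≥2.
Drop unreachable/unproductive: C.

S -> b | e | AS | SB; A -> b; B -> e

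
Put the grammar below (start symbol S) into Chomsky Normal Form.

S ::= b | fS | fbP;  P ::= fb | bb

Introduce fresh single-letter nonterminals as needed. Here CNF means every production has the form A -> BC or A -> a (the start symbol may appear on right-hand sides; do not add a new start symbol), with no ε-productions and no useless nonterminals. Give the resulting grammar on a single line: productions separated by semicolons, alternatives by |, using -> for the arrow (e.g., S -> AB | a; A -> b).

S -> b | BC | BS; A -> b; B -> f; C -> AP; P -> AA | BA

No ε-productions.
No unit productions to eliminate.
TERM: introduce A -> b, B -> f and substitute in every rule of length ≥2.
BIN: S -> BAP becomes S -> BC, C -> AP.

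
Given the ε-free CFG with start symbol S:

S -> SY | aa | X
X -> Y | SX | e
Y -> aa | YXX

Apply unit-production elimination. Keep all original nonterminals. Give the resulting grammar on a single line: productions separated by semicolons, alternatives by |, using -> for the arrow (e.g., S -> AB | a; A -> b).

Unit productions: S->X, X->Y.
Unit pairs (A ⇒* B via units): (S,X), (S,Y), (X,Y).
S: inherits non-unit rules of {S, X, Y} → SX | SY | YXX | aa | e.
X: inherits non-unit rules of {X, Y} → SX | YXX | aa | e.
Y: inherits non-unit rules of {Y} → YXX | aa.

S -> e | SX | SY | aa | YXX; X -> e | SX | aa | YXX; Y -> aa | YXX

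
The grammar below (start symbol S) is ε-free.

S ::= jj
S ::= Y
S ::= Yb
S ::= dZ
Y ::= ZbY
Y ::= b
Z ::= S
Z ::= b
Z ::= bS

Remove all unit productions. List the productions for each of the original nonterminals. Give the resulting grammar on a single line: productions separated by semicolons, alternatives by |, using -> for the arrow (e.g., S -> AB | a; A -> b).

S -> b | Yb | dZ | jj | ZbY; Y -> b | ZbY; Z -> b | Yb | bS | dZ | jj | ZbY

Unit productions: S->Y, Z->S.
Unit pairs (A ⇒* B via units): (S,Y), (Z,S), (Z,Y).
S: inherits non-unit rules of {S, Y} → Yb | ZbY | b | dZ | jj.
Y: inherits non-unit rules of {Y} → ZbY | b.
Z: inherits non-unit rules of {S, Y, Z} → Yb | ZbY | b | bS | dZ | jj.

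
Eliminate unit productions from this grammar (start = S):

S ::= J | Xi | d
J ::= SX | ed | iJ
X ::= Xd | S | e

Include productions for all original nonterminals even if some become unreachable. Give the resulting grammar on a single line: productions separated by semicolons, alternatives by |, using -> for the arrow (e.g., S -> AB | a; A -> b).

S -> d | SX | Xi | ed | iJ; J -> SX | ed | iJ; X -> d | e | SX | Xd | Xi | ed | iJ

Unit productions: S->J, X->S.
Unit pairs (A ⇒* B via units): (S,J), (X,J), (X,S).
S: inherits non-unit rules of {J, S} → SX | Xi | d | ed | iJ.
J: inherits non-unit rules of {J} → SX | ed | iJ.
X: inherits non-unit rules of {J, S, X} → SX | Xd | Xi | d | e | ed | iJ.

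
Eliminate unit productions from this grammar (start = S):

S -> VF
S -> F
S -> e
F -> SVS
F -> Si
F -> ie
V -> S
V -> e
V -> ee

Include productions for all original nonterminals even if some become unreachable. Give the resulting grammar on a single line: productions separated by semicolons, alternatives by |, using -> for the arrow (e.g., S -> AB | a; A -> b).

Unit productions: S->F, V->S.
Unit pairs (A ⇒* B via units): (S,F), (V,F), (V,S).
S: inherits non-unit rules of {F, S} → SVS | Si | VF | e | ie.
F: inherits non-unit rules of {F} → SVS | Si | ie.
V: inherits non-unit rules of {F, S, V} → SVS | Si | VF | e | ee | ie.

S -> e | Si | VF | ie | SVS; F -> Si | ie | SVS; V -> e | Si | VF | ee | ie | SVS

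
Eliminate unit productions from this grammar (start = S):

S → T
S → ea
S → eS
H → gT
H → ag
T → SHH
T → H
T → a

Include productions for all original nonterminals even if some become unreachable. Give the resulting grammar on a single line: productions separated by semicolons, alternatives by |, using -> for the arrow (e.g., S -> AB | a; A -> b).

S -> a | ag | eS | ea | gT | SHH; H -> ag | gT; T -> a | ag | gT | SHH

Unit productions: S->T, T->H.
Unit pairs (A ⇒* B via units): (S,H), (S,T), (T,H).
S: inherits non-unit rules of {H, S, T} → SHH | a | ag | eS | ea | gT.
H: inherits non-unit rules of {H} → ag | gT.
T: inherits non-unit rules of {H, T} → SHH | a | ag | gT.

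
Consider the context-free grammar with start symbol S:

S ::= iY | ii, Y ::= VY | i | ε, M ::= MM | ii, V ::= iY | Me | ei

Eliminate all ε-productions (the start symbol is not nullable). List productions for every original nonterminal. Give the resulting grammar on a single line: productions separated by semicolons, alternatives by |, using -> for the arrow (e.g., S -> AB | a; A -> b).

Nullable set: {Y}.
S -> iY: Y nullable, giving i | iY.
V -> iY: Y nullable, giving i | iY.
Drop Y -> ε.
Y -> VY: Y nullable, giving V | VY.
Unchanged (no nullable symbols): S -> ii; M -> MM; M -> ii; V -> Me; V -> ei; Y -> i.

S -> i | iY | ii; M -> MM | ii; V -> i | Me | ei | iY; Y -> V | i | VY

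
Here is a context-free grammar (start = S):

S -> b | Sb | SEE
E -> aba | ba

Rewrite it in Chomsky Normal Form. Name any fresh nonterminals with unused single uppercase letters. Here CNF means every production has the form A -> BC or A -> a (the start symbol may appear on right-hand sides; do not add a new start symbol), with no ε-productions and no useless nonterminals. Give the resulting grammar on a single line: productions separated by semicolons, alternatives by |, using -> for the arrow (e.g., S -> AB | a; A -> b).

No ε-productions.
No unit productions to eliminate.
TERM: introduce A -> a, B -> b and substitute in every rule of length ≥2.
BIN: E -> ABA becomes E -> AC, C -> BA; S -> SEE becomes S -> SD, D -> EE.

S -> b | SB | SD; A -> a; B -> b; C -> BA; D -> EE; E -> AC | BA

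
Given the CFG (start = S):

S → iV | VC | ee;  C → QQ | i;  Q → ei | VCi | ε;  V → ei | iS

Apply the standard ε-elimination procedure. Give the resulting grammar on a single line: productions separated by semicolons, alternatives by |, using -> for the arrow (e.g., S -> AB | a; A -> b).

Nullable set: {C, Q}.
S -> VC: C nullable, giving V | VC.
C -> QQ: Q, Q nullable, giving Q | QQ.
Drop Q -> ε.
Q -> VCi: C nullable, giving VCi | Vi.
Unchanged (no nullable symbols): S -> ee; S -> iV; C -> i; Q -> ei; V -> ei; V -> iS.

S -> V | VC | ee | iV; C -> Q | i | QQ; Q -> Vi | ei | VCi; V -> ei | iS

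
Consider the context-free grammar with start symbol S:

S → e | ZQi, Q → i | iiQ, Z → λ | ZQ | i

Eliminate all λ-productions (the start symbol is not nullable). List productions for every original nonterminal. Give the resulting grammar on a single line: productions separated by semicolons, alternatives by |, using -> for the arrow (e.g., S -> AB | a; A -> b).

Nullable set: {Z}.
S -> ZQi: Z nullable, giving Qi | ZQi.
Drop Z -> λ.
Z -> ZQ: Z nullable, giving Q | ZQ.
Unchanged (no nullable symbols): S -> e; Q -> i; Q -> iiQ; Z -> i.

S -> e | Qi | ZQi; Q -> i | iiQ; Z -> Q | i | ZQ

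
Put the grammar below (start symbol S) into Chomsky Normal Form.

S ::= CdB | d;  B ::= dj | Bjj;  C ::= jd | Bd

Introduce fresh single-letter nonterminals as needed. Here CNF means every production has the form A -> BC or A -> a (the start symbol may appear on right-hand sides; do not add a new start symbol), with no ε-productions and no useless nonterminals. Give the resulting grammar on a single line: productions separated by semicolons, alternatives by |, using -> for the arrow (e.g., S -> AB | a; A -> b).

S -> d | CF; A -> j; B -> BE | DA; C -> AD | BD; D -> d; E -> AA; F -> DB

No ε-productions.
No unit productions to eliminate.
TERM: introduce D -> d, A -> j and substitute in every rule of length ≥2.
BIN: B -> BAA becomes B -> BE, E -> AA; S -> CDB becomes S -> CF, F -> DB.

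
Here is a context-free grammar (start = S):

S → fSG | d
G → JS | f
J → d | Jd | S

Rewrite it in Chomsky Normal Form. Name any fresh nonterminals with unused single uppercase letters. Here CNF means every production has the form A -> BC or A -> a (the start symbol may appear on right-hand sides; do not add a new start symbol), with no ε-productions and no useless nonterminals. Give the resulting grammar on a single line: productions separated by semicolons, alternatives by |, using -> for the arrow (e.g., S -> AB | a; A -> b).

No ε-productions.
After unit-elimination: S -> d | fSG; G -> f | JS; J -> d | Jd | fSG.
TERM: introduce A -> d, B -> f and substitute in every rule of length ≥2.
BIN: J -> BSG becomes J -> BC, C -> SG; S -> BSG becomes S -> BD, D -> SG.

S -> d | BD; A -> d; B -> f; C -> SG; D -> SG; G -> f | JS; J -> d | BC | JA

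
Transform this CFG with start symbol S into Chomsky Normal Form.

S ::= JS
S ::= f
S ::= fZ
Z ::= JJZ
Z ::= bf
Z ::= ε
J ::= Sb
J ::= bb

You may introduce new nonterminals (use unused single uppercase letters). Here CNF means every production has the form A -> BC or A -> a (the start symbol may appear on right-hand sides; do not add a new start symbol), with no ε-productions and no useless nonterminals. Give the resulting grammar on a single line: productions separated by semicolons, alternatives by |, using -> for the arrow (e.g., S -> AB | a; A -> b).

S -> f | BZ | JS; A -> b; B -> f; C -> JZ; J -> AA | SA; Z -> AB | JC | JJ

Nullable: {Z}; after ε-elimination: S -> f | JS | fZ; J -> Sb | bb; Z -> JJ | bf | JJZ.
No unit productions to eliminate.
TERM: introduce A -> b, B -> f and substitute in every rule of length ≥2.
BIN: Z -> JJZ becomes Z -> JC, C -> JZ.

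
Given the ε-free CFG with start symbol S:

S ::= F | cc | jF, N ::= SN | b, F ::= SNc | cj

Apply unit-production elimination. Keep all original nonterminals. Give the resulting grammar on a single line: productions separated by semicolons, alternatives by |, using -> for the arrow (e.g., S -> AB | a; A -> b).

S -> cc | cj | jF | SNc; F -> cj | SNc; N -> b | SN

Unit productions: S->F.
Unit pairs (A ⇒* B via units): (S,F).
S: inherits non-unit rules of {F, S} → SNc | cc | cj | jF.
F: inherits non-unit rules of {F} → SNc | cj.
N: inherits non-unit rules of {N} → SN | b.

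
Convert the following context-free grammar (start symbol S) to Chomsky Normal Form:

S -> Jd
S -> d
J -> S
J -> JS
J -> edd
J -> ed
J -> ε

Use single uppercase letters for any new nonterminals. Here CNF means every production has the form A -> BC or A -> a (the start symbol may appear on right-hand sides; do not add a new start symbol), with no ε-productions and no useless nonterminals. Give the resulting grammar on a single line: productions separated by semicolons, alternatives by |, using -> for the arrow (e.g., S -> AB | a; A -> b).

Nullable: {J}; after ε-elimination: S -> d | Jd; J -> S | JS | ed | edd.
After unit-elimination: S -> d | Jd; J -> d | JS | Jd | ed | edd.
TERM: introduce A -> d, B -> e and substitute in every rule of length ≥2.
BIN: J -> BAA becomes J -> BC, C -> AA.

S -> d | JA; A -> d; B -> e; C -> AA; J -> d | BA | BC | JA | JS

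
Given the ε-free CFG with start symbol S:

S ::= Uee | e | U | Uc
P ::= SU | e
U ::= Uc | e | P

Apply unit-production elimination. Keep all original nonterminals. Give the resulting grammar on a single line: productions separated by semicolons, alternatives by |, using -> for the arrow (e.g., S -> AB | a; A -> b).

S -> e | SU | Uc | Uee; P -> e | SU; U -> e | SU | Uc

Unit productions: S->U, U->P.
Unit pairs (A ⇒* B via units): (S,P), (S,U), (U,P).
S: inherits non-unit rules of {P, S, U} → SU | Uc | Uee | e.
P: inherits non-unit rules of {P} → SU | e.
U: inherits non-unit rules of {P, U} → SU | Uc | e.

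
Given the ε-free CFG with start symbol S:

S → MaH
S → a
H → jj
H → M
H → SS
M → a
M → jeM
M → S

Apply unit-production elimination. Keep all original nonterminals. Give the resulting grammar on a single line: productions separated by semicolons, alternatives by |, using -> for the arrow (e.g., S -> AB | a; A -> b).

Unit productions: H->M, M->S.
Unit pairs (A ⇒* B via units): (H,M), (H,S), (M,S).
S: inherits non-unit rules of {S} → MaH | a.
H: inherits non-unit rules of {H, M, S} → MaH | SS | a | jeM | jj.
M: inherits non-unit rules of {M, S} → MaH | a | jeM.

S -> a | MaH; H -> a | SS | jj | MaH | jeM; M -> a | MaH | jeM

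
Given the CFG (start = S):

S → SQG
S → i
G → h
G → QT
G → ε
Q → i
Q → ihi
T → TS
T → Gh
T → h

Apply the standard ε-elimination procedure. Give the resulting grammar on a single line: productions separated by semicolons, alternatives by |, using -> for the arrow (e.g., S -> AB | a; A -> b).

Nullable set: {G}.
S -> SQG: G nullable, giving SQ | SQG.
Drop G -> ε.
T -> Gh: G nullable, giving Gh | h.
Unchanged (no nullable symbols): S -> i; G -> QT; G -> h; Q -> i; Q -> ihi; T -> TS; T -> h.

S -> i | SQ | SQG; G -> h | QT; Q -> i | ihi; T -> h | Gh | TS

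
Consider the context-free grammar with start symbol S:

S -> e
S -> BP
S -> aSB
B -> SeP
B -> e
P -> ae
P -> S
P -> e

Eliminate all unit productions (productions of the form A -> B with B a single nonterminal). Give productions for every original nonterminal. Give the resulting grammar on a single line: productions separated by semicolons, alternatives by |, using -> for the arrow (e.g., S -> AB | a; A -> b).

Unit productions: P->S.
Unit pairs (A ⇒* B via units): (P,S).
S: inherits non-unit rules of {S} → BP | aSB | e.
B: inherits non-unit rules of {B} → SeP | e.
P: inherits non-unit rules of {P, S} → BP | aSB | ae | e.

S -> e | BP | aSB; B -> e | SeP; P -> e | BP | ae | aSB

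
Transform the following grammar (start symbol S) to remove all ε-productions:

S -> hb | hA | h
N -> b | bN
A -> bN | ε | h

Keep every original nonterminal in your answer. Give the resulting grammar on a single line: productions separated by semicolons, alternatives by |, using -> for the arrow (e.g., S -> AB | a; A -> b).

Nullable set: {A}.
S -> hA: A nullable, giving h | hA.
Drop A -> ε.
Unchanged (no nullable symbols): S -> h; S -> hb; A -> bN; A -> h; N -> b; N -> bN.

S -> h | hA | hb; A -> h | bN; N -> b | bN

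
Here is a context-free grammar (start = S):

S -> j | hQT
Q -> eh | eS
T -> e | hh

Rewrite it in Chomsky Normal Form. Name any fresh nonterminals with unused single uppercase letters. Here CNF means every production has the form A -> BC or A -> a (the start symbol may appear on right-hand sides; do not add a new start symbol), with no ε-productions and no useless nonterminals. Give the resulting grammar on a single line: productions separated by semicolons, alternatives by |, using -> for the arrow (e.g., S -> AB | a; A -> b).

S -> j | BC; A -> e; B -> h; C -> QT; Q -> AB | AS; T -> e | BB

No ε-productions.
No unit productions to eliminate.
TERM: introduce A -> e, B -> h and substitute in every rule of length ≥2.
BIN: S -> BQT becomes S -> BC, C -> QT.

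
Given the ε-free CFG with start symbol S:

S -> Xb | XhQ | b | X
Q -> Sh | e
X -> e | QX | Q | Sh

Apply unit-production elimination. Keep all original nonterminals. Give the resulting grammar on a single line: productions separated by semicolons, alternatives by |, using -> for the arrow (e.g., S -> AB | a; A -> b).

Unit productions: S->X, X->Q.
Unit pairs (A ⇒* B via units): (S,Q), (S,X), (X,Q).
S: inherits non-unit rules of {Q, S, X} → QX | Sh | Xb | XhQ | b | e.
Q: inherits non-unit rules of {Q} → Sh | e.
X: inherits non-unit rules of {Q, X} → QX | Sh | e.

S -> b | e | QX | Sh | Xb | XhQ; Q -> e | Sh; X -> e | QX | Sh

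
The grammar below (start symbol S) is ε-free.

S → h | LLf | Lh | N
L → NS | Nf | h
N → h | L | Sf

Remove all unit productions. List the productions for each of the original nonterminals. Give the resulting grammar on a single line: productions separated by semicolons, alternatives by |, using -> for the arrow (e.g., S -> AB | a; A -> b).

S -> h | Lh | NS | Nf | Sf | LLf; L -> h | NS | Nf; N -> h | NS | Nf | Sf

Unit productions: N->L, S->N.
Unit pairs (A ⇒* B via units): (N,L), (S,L), (S,N).
S: inherits non-unit rules of {L, N, S} → LLf | Lh | NS | Nf | Sf | h.
L: inherits non-unit rules of {L} → NS | Nf | h.
N: inherits non-unit rules of {L, N} → NS | Nf | Sf | h.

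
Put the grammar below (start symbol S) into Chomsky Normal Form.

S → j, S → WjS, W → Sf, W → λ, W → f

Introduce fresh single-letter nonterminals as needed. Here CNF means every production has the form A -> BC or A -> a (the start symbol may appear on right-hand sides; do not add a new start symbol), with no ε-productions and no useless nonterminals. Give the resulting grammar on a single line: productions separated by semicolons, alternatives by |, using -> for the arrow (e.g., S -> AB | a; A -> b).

S -> j | AS | WC; A -> j; B -> f; C -> AS; W -> f | SB

Nullable: {W}; after ε-elimination: S -> j | jS | WjS; W -> f | Sf.
No unit productions to eliminate.
TERM: introduce B -> f, A -> j and substitute in every rule of length ≥2.
BIN: S -> WAS becomes S -> WC, C -> AS.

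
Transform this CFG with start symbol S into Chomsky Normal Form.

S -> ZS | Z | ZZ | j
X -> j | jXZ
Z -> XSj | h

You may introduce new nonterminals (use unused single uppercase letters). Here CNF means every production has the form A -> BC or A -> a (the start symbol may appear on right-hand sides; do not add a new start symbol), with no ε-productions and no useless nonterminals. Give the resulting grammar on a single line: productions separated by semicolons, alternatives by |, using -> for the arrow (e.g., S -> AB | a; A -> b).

No ε-productions.
After unit-elimination: S -> h | j | ZS | ZZ | XSj; X -> j | jXZ; Z -> h | XSj.
TERM: introduce A -> j and substitute in every rule of length ≥2.
BIN: S -> XSA becomes S -> XB, B -> SA; X -> AXZ becomes X -> AC, C -> XZ; Z -> XSA becomes Z -> XD, D -> SA.

S -> h | j | XB | ZS | ZZ; A -> j; B -> SA; C -> XZ; D -> SA; X -> j | AC; Z -> h | XD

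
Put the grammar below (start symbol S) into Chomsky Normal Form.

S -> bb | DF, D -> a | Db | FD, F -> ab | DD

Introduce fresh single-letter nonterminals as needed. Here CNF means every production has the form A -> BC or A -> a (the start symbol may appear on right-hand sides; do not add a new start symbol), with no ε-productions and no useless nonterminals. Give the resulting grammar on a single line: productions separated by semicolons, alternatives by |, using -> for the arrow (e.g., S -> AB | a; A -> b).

No ε-productions.
No unit productions to eliminate.
TERM: introduce B -> a, A -> b and substitute in every rule of length ≥2.

S -> AA | DF; A -> b; B -> a; D -> a | DA | FD; F -> BA | DD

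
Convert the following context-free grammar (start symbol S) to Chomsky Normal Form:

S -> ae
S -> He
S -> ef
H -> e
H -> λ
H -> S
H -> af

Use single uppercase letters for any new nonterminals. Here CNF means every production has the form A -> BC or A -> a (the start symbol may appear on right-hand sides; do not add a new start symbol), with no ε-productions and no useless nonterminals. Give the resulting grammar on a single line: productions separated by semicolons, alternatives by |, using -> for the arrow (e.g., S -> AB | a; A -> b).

Nullable: {H}; after ε-elimination: S -> e | He | ae | ef; H -> S | e | af.
After unit-elimination: S -> e | He | ae | ef; H -> e | He | ae | af | ef.
TERM: introduce B -> a, A -> e, C -> f and substitute in every rule of length ≥2.

S -> e | AC | BA | HA; A -> e; B -> a; C -> f; H -> e | AC | BA | BC | HA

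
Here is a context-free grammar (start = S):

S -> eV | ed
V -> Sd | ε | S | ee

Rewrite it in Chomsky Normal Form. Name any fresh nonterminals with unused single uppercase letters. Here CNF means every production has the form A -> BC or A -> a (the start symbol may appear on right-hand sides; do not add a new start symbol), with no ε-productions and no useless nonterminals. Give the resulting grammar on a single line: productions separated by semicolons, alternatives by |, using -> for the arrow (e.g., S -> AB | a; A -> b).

Nullable: {V}; after ε-elimination: S -> e | eV | ed; V -> S | Sd | ee.
After unit-elimination: S -> e | eV | ed; V -> e | Sd | eV | ed | ee.
TERM: introduce B -> d, A -> e and substitute in every rule of length ≥2.

S -> e | AB | AV; A -> e; B -> d; V -> e | AA | AB | AV | SB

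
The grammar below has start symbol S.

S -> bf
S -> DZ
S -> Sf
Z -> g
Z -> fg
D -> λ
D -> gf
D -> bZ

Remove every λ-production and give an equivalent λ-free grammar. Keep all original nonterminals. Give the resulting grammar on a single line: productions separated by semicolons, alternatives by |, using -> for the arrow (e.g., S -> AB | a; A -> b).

S -> Z | DZ | Sf | bf; D -> bZ | gf; Z -> g | fg

Nullable set: {D}.
S -> DZ: D nullable, giving DZ | Z.
Drop D -> λ.
Unchanged (no nullable symbols): S -> Sf; S -> bf; D -> bZ; D -> gf; Z -> fg; Z -> g.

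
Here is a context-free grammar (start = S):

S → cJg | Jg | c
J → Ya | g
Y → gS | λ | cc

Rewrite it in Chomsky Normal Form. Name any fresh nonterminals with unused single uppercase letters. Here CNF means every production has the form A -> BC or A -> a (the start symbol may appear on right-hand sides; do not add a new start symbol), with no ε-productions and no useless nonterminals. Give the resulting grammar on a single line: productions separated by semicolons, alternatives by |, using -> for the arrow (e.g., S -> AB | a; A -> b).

S -> c | CD | JB; A -> a; B -> g; C -> c; D -> JB; J -> a | g | YA; Y -> BS | CC

Nullable: {Y}; after ε-elimination: S -> c | Jg | cJg; J -> a | g | Ya; Y -> cc | gS.
No unit productions to eliminate.
TERM: introduce A -> a, C -> c, B -> g and substitute in every rule of length ≥2.
BIN: S -> CJB becomes S -> CD, D -> JB.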